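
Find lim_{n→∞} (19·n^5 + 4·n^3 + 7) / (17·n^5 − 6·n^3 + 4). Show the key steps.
lim = 19/17

For large n the leading n^5 terms dominate both numerator and denominator. Dividing top and bottom by n^5, every other term tends to 0, leaving 19/17.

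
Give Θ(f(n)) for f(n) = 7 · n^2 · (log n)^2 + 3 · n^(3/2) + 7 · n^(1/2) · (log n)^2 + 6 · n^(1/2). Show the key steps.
f(n) ∈ Θ(n^2 · (log n)^2)

Compare the terms by growth order. For large n, n^a · (log n)^b dominates n^a' · (log n)^b' iff a > a', or (a = a' and b > b'). Ranking the 4 terms shows the dominant one is 7 · n^2 · (log n)^2. Hence f(n) ∈ Θ(n^2 · (log n)^2).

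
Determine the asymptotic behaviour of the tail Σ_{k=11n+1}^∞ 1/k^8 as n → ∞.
Σ_{k>11n} 1/k^8 ~ 1/(7 · (11n)^7)

Compare to the integral: ∫_{11n}^∞ x^(−8) dx = [−x^(−7)/7]_{11n}^∞ = 1/((8−1)·(11n)^7). Euler-Maclaurin then gives
  Σ_{k>11n} 1/k^8 = ∫_{11n}^∞ dx/x^8 − 1/(2·(11n)^8) + O(1/(11n)^9).
(Equivalently this is ζ(8) − Σ_{k≤11n} 1/k^8.)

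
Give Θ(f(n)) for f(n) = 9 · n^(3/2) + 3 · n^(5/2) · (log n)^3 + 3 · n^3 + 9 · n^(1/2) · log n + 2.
f(n) ∈ Θ(n^3)

Compare the terms by growth order. For large n, n^a · (log n)^b dominates n^a' · (log n)^b' iff a > a', or (a = a' and b > b'). Ranking the 5 terms shows the dominant one is 3 · n^3. Hence f(n) ∈ Θ(n^3).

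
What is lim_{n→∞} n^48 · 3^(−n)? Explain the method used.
lim = 0

Exponentials with base > 1 dominate every fixed polynomial: for any fixed c, n^c / 3^n → 0 as n → ∞ (e.g. by the ratio test, or by writing 3^n = e^(n ln 3) and noting e^(n ln 3) / n^c → ∞). Hence n^48 · 3^(−n) = n^48 / 3^n → 0.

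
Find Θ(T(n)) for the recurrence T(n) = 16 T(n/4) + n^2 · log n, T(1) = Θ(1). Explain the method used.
T(n) = Θ(n^2 · (log n)^2)

Here log_4 16 = 2 and f(n) = n^2 · log n = Θ(n^(log_4 16) · (log n)^1). This is the extended Case 2 of the master theorem (f matches the critical exponent up to log factors), giving T(n) = Θ(n^(log_4 16) · (log n)^(1+1)) = Θ(n^2 · (log n)^2).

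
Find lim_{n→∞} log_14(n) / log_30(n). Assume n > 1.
lim = ln(30) / ln(14) = log_14(30)

Change of base: log_14(n) = ln n / ln 14 and log_30(n) = ln n / ln 30. The ratio is (ln n / ln 14) · (ln 30 / ln n) = ln 30 / ln 14, a constant independent of n. So the limit is ln 30 / ln 14 = log_14(30).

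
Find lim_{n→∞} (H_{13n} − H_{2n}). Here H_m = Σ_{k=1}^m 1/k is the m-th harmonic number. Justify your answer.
lim = ln(13/2)

Euler-Maclaurin gives H_m = ln m + γ + 1/(2m) + O(1/m^2). The γ and O(1/m) terms cancel in the difference:
  H_{13n} − H_{2n} = ln(13n) − ln(2n) + O(1/n) = ln(13/2) + O(1/n).
Hence the limit is ln(13/2).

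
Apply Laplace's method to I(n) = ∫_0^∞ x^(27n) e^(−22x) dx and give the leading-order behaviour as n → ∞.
I(n) ~ (sqrt(2π·27n) / 22) · (27n/(22e))^(27n)

Write the integrand as exp(27n ln x − 22x) and set f(x) = 27n ln x − 22x. Then f'(x) = 27n/x − 22 = 0 at x* = 27n/22, and f''(x*) = −27n/x*^2 = −22^2/(27n). Laplace's method (interior maximum) gives
  I(n) ~ e^(f(x*)) · sqrt(2π / |f''(x*)|)
        = exp(27n ln(27n/22) − 27n) · sqrt(2π · 27n / 22^2)
        = (27n/22)^(27n) e^(−27n) · sqrt(2π·27n) / 22
        = (sqrt(2π·27n) / 22) · (27n/(22e))^(27n).
This matches Γ(27n+1)/22^(27n+1) with Stirling applied to Γ.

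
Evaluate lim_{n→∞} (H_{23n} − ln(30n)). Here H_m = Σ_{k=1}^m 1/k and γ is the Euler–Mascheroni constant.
lim = ln(23/30) + γ

By Euler-Maclaurin, H_m = ln m + γ + O(1/m). So
  H_{23n} − ln(30n) = ln(23n) + γ − ln(30n) + O(1/n)
                       = ln(23/30) + γ + O(1/n).
Hence the limit is ln(23/30) + γ.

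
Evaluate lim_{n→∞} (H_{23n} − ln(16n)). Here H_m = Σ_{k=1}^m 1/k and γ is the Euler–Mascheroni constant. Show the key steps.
lim = ln(23/16) + γ

By Euler-Maclaurin, H_m = ln m + γ + O(1/m). So
  H_{23n} − ln(16n) = ln(23n) + γ − ln(16n) + O(1/n)
                       = ln(23/16) + γ + O(1/n).
Hence the limit is ln(23/16) + γ.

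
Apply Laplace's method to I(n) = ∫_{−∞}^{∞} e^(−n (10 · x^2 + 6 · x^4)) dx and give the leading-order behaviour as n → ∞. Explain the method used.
I(n) ~ sqrt(π/(10n))

φ(x) = 10 · x^2 + 6 · x^4 has its unique global minimum at x* = 0 (since φ'(x) = 20x + 24x^3 = 0 only at x = 0 for real x with both coefficients positive, and φ → ∞ as |x| → ∞). At x* = 0, φ(0) = 0 and φ''(0) = 20. Laplace's method then gives
  I(n) ~ sqrt(2π / (n · φ''(0))) · e^(−n φ(0)) = sqrt(2π / (20n)) = sqrt(π/(10n)).
The 6 · x^4 term contributes only at subleading order (an O(1/n) relative correction).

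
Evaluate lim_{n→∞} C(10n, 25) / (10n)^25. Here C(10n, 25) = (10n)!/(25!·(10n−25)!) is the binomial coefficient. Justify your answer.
lim = 1/25! = 1/15511210043330985984000000

With N = 10n → ∞: C(N, 25) / N^25 = [N(N−1)…(N−24)] / (25! · N^25) = (1/25!) · 1 · (1 − 1/(10n)) · … · (1 − 24/(10n)). Each factor → 1 as N → ∞, so the limit is 1/25! = 1/15511210043330985984000000.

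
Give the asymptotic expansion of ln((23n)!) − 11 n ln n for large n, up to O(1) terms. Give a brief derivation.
ln((23n)!) − 11 n ln n = 12 n ln n + 23(ln 23 − 1) n + (1/2) ln(2π·23n) + O(1/n)

Stirling: ln((23n)!) = 23n ln(23n) − 23n + (1/2) ln(2π·23n) + O(1/n).
Expand 23n ln(23n) = 23n (ln n + ln 23) = 23n ln n + 23n ln 23.
Subtract 11n ln n: leading term is (23 − 11) n ln n = 12 n ln n. The next term is 23n ln 23 − 23n = 23(ln 23 − 1) n. Then the (1/2) ln(2π·23n) correction.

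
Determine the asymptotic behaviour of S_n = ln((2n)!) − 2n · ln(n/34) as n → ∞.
S_n ~ 2n · (ln 68 − 1) + O(ln n)

Stirling: ln((2n)!) = 2n ln(2n) − 2n + O(ln n).
  S_n = 2n ln(2n) − 2n − 2n ln(n/34) + O(ln n)
      = 2n ln(2n) − 2n ln n + 2n ln 34 − 2n + O(ln n)
      = 2n ln 2 + 2n ln 34 − 2n + O(ln n)
      = 2n (ln 68 − 1) + O(ln n).
Numerically ln(68) − 1 ≈ 3.2195.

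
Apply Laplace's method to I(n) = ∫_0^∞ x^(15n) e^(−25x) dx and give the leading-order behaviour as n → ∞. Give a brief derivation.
I(n) ~ (sqrt(2π·15n) / 25) · (15n/(25e))^(15n)

Write the integrand as exp(15n ln x − 25x) and set f(x) = 15n ln x − 25x. Then f'(x) = 15n/x − 25 = 0 at x* = 15n/25, and f''(x*) = −15n/x*^2 = −25^2/(15n). Laplace's method (interior maximum) gives
  I(n) ~ e^(f(x*)) · sqrt(2π / |f''(x*)|)
        = exp(15n ln(15n/25) − 15n) · sqrt(2π · 15n / 25^2)
        = (15n/25)^(15n) e^(−15n) · sqrt(2π·15n) / 25
        = (sqrt(2π·15n) / 25) · (15n/(25e))^(15n).
This matches Γ(15n+1)/25^(15n+1) with Stirling applied to Γ.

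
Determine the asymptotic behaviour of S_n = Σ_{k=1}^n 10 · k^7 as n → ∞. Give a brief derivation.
S_n ~ 5 · n^8 / 4

By integral comparison (Euler-Maclaurin), Σ_{k=1}^n 10 · k^7 = 10 · ∫_0^n x^7 dx + O(n^7) = 10 · n^8/8 = 5 · n^8 / 4 + O(n^7). (Equivalently, Faulhaber's formula gives the same leading term.)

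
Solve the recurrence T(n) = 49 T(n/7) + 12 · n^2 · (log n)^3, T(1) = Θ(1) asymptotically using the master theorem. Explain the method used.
T(n) = Θ(n^2 · (log n)^4)

Here log_7 49 = 2 and f(n) = 12 · n^2 · (log n)^3 = Θ(n^(log_7 49) · (log n)^3). This is the extended Case 2 of the master theorem (f matches the critical exponent up to log factors), giving T(n) = Θ(n^(log_7 49) · (log n)^(3+1)) = Θ(n^2 · (log n)^4).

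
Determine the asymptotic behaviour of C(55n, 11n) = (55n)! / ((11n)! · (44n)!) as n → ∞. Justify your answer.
C(55n, 11n) ~ (3125/256)^(11n) · sqrt(5/(8π·11n))

Write N = 11n. Apply Stirling to each factorial:
  (5N)! ~ sqrt(2π·5N) · (5N/e)^(5N),
  N! ~ sqrt(2π N) · (N/e)^N,
  (4N)! ~ sqrt(2π·4N) · (4N/e)^(4N).
The exponential factors combine to (5N)^(5N) / (N^N · (4N)^(4N)) = 5^(5N)/4^(4N) = (5^5/4^4)^N = (3125/256)^N.
The square-root prefactors combine to sqrt(2π·5N) / (sqrt(2π N)·sqrt(2π·4N)) = sqrt(5 / (2π·4·N)) = sqrt(5/(8π·11n)).
Substituting N = 11n: C(55n, 11n) ~ (3125/256)^(11n) · sqrt(5/(8π·11n)).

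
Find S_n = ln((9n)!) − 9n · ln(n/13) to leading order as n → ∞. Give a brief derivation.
S_n ~ 9n · (ln 117 − 1) + O(ln n)

Stirling: ln((9n)!) = 9n ln(9n) − 9n + O(ln n).
  S_n = 9n ln(9n) − 9n − 9n ln(n/13) + O(ln n)
      = 9n ln(9n) − 9n ln n + 9n ln 13 − 9n + O(ln n)
      = 9n ln 9 + 9n ln 13 − 9n + O(ln n)
      = 9n (ln 117 − 1) + O(ln n).
Numerically ln(117) − 1 ≈ 3.7622.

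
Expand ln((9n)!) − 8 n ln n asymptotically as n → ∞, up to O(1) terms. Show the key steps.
ln((9n)!) − 8 n ln n = n ln n + 9(ln 9 − 1) n + (1/2) ln(2π·9n) + O(1/n)

Stirling: ln((9n)!) = 9n ln(9n) − 9n + (1/2) ln(2π·9n) + O(1/n).
Expand 9n ln(9n) = 9n (ln n + ln 9) = 9n ln n + 9n ln 9.
Subtract 8n ln n: leading term is (9 − 8) n ln n = n ln n. The next term is 9n ln 9 − 9n = 9(ln 9 − 1) n. Then the (1/2) ln(2π·9n) correction.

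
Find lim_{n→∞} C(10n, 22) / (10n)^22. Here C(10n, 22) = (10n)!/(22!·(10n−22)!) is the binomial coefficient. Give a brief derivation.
lim = 1/22! = 1/1124000727777607680000

With N = 10n → ∞: C(N, 22) / N^22 = [N(N−1)…(N−21)] / (22! · N^22) = (1/22!) · 1 · (1 − 1/(10n)) · … · (1 − 21/(10n)). Each factor → 1 as N → ∞, so the limit is 1/22! = 1/1124000727777607680000.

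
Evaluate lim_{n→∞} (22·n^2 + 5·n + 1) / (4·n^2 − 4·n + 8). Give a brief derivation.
lim = 22/4 = 11/2

For large n the leading n^2 terms dominate both numerator and denominator. Dividing top and bottom by n^2, every other term tends to 0, leaving 22/4 = 11/2.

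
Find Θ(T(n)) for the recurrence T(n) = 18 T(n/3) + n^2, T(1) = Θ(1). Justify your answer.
T(n) = Θ(n^(log_3 18))

Master theorem: compare f(n) = n^2 to n^(log_3 18) where log_3 18 ≈ 2.631. Since 2 < log_3 18, we have f(n) = O(n^(log_3 18 − ε)) for some ε > 0 — Case 1. Hence T(n) = Θ(n^(log_3 18)).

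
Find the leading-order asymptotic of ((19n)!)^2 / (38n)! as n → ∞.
((19n)!)^2/(38n)! ~ ((2π·19n)^(1/2) / sqrt(2)) · 2^(−2·19n)  →  0

Write N = 19n. Stirling: N! ~ sqrt(2π N)(N/e)^N and (2N)! ~ sqrt(2π·2N)·(2N/e)^(2N).
  (N!)^2/(2N)! ~ (2π N)^(2/2) (N/e)^(2N) / [sqrt(2π·2N) (2N/e)^(2N)]
     = (2π N)^(2/2) / sqrt(2π·2N) · (N/(2N))^(2N)
     = (2π N)^((2−1)/2) / sqrt(2) · 2^(−2N).
Since 2^2 > 1, the factor 2^(−2N) decays exponentially, so the ratio → 0. Substituting N = 19n gives the stated form.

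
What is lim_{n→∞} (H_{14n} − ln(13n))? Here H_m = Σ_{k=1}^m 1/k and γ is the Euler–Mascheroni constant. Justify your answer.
lim = ln(14/13) + γ

By Euler-Maclaurin, H_m = ln m + γ + O(1/m). So
  H_{14n} − ln(13n) = ln(14n) + γ − ln(13n) + O(1/n)
                       = ln(14/13) + γ + O(1/n).
Hence the limit is ln(14/13) + γ.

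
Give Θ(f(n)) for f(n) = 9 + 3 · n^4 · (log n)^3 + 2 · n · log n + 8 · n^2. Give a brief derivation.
f(n) ∈ Θ(n^4 · (log n)^3)

Compare the terms by growth order. For large n, n^a · (log n)^b dominates n^a' · (log n)^b' iff a > a', or (a = a' and b > b'). Ranking the 4 terms shows the dominant one is 3 · n^4 · (log n)^3. Hence f(n) ∈ Θ(n^4 · (log n)^3).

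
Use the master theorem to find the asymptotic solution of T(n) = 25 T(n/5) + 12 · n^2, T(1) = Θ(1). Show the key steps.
T(n) = Θ(n^2 log n)

log_5 25 = 2, and f(n) = 12 · n^2 = Θ(n^(log_5 25)). This is Case 2 of the master theorem: T(n) = Θ(f(n) · log n) = Θ(n^2 log n).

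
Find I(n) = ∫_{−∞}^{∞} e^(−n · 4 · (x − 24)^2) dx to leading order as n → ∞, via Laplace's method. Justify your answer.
I(n) = sqrt(π/(4n))

Here φ(x) = 4 · (x − 24)^2 has its unique minimum at x* = 24 with φ(x*) = 0 and φ''(x*) = 8. Laplace's method gives
  I(n) ~ e^(−n φ(x*)) · sqrt(2π / (n · φ''(x*))) = sqrt(2π / (8n)) = sqrt(π/(4n)).
This is exact: substituting u = (x − 24)·sqrt(4n) gives I(n) = (1/sqrt(4n)) ∫_{−∞}^{∞} e^(−u^2) du = sqrt(π/(4n)).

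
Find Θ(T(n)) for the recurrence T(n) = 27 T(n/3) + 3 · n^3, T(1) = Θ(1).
T(n) = Θ(n^3 log n)

log_3 27 = 3, and f(n) = 3 · n^3 = Θ(n^(log_3 27)). This is Case 2 of the master theorem: T(n) = Θ(f(n) · log n) = Θ(n^3 log n).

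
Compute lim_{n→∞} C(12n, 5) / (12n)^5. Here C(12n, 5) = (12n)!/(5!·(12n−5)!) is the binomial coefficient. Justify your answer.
lim = 1/5! = 1/120

With N = 12n → ∞: C(N, 5) / N^5 = [N(N−1)…(N−4)] / (5! · N^5) = (1/5!) · 1 · (1 − 1/(12n)) · (1 − 2/(12n)) · (1 − 3/(12n)) · (1 − 4/(12n)). Each factor → 1 as N → ∞, so the limit is 1/5! = 1/120.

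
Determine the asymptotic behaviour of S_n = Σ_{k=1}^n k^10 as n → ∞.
S_n ~ n^11 / 11

By integral comparison (Euler-Maclaurin), Σ_{k=1}^n k^10 = ∫_0^n x^10 dx + O(n^10) = n^11/11 + O(n^10). (Equivalently, Faulhaber's formula gives the same leading term.)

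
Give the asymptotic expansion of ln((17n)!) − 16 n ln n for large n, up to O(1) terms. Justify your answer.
ln((17n)!) − 16 n ln n = n ln n + 17(ln 17 − 1) n + (1/2) ln(2π·17n) + O(1/n)

Stirling: ln((17n)!) = 17n ln(17n) − 17n + (1/2) ln(2π·17n) + O(1/n).
Expand 17n ln(17n) = 17n (ln n + ln 17) = 17n ln n + 17n ln 17.
Subtract 16n ln n: leading term is (17 − 16) n ln n = n ln n. The next term is 17n ln 17 − 17n = 17(ln 17 − 1) n. Then the (1/2) ln(2π·17n) correction.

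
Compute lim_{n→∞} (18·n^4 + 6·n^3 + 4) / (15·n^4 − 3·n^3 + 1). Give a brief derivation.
lim = 18/15 = 6/5

For large n the leading n^4 terms dominate both numerator and denominator. Dividing top and bottom by n^4, every other term tends to 0, leaving 18/15 = 6/5.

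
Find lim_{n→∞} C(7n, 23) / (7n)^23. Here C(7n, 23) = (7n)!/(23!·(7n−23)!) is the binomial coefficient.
lim = 1/23! = 1/25852016738884976640000

With N = 7n → ∞: C(N, 23) / N^23 = [N(N−1)…(N−22)] / (23! · N^23) = (1/23!) · 1 · (1 − 1/(7n)) · … · (1 − 22/(7n)). Each factor → 1 as N → ∞, so the limit is 1/23! = 1/25852016738884976640000.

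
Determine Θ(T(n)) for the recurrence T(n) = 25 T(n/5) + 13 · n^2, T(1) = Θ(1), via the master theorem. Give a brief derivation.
T(n) = Θ(n^2 log n)

log_5 25 = 2, and f(n) = 13 · n^2 = Θ(n^(log_5 25)). This is Case 2 of the master theorem: T(n) = Θ(f(n) · log n) = Θ(n^2 log n).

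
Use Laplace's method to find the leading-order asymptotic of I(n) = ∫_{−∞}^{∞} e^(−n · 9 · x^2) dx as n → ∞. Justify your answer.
I(n) = sqrt(π/(9n))

Here φ(x) = 9 · x^2 has its unique minimum at x* = 0 with φ(x*) = 0 and φ''(x*) = 18. Laplace's method gives
  I(n) ~ e^(−n φ(x*)) · sqrt(2π / (n · φ''(x*))) = sqrt(2π / (18n)) = sqrt(π/(9n)).
This is exact: substituting u = (x − 0)·sqrt(9n) gives I(n) = (1/sqrt(9n)) ∫_{−∞}^{∞} e^(−u^2) du = sqrt(π/(9n)).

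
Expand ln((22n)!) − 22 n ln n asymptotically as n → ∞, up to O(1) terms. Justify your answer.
ln((22n)!) − 22 n ln n = 22(ln 22 − 1) n + (1/2) ln(2π·22n) + O(1/n)

Stirling: ln((22n)!) = 22n ln(22n) − 22n + (1/2) ln(2π·22n) + O(1/n).
Since 22n ln(22n) = 22n ln n + 22n ln 22, subtracting 22n ln n cancels the n ln n term exactly. What remains is 22(ln 22 − 1) n + (1/2) ln(2π·22n) + O(1/n).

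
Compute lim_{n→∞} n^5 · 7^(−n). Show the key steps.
lim = 0

Exponentials with base > 1 dominate every fixed polynomial: for any fixed c, n^c / 7^n → 0 as n → ∞ (e.g. by the ratio test, or by writing 7^n = e^(n ln 7) and noting e^(n ln 7) / n^c → ∞). Hence n^5 · 7^(−n) = n^5 / 7^n → 0.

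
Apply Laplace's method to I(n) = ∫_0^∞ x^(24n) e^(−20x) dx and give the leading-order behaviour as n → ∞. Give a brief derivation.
I(n) ~ (sqrt(2π·24n) / 20) · (24n/(20e))^(24n)

Write the integrand as exp(24n ln x − 20x) and set f(x) = 24n ln x − 20x. Then f'(x) = 24n/x − 20 = 0 at x* = 24n/20, and f''(x*) = −24n/x*^2 = −20^2/(24n). Laplace's method (interior maximum) gives
  I(n) ~ e^(f(x*)) · sqrt(2π / |f''(x*)|)
        = exp(24n ln(24n/20) − 24n) · sqrt(2π · 24n / 20^2)
        = (24n/20)^(24n) e^(−24n) · sqrt(2π·24n) / 20
        = (sqrt(2π·24n) / 20) · (24n/(20e))^(24n).
This matches Γ(24n+1)/20^(24n+1) with Stirling applied to Γ.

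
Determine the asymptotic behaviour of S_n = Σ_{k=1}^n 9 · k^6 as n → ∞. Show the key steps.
S_n ~ 9 · n^7 / 7

By integral comparison (Euler-Maclaurin), Σ_{k=1}^n 9 · k^6 = 9 · ∫_0^n x^6 dx + O(n^6) = 9 · n^7/7 + O(n^6). (Equivalently, Faulhaber's formula gives the same leading term.)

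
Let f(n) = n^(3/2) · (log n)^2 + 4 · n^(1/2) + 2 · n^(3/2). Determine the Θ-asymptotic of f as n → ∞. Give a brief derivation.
f(n) ∈ Θ(n^(3/2) · (log n)^2)

Compare the terms by growth order. For large n, n^a · (log n)^b dominates n^a' · (log n)^b' iff a > a', or (a = a' and b > b'). Ranking the 3 terms shows the dominant one is n^(3/2) · (log n)^2. Hence f(n) ∈ Θ(n^(3/2) · (log n)^2).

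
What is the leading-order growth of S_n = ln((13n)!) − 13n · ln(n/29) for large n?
S_n ~ 13n · (ln 377 − 1) + O(ln n)

Stirling: ln((13n)!) = 13n ln(13n) − 13n + O(ln n).
  S_n = 13n ln(13n) − 13n − 13n ln(n/29) + O(ln n)
      = 13n ln(13n) − 13n ln n + 13n ln 29 − 13n + O(ln n)
      = 13n ln 13 + 13n ln 29 − 13n + O(ln n)
      = 13n (ln 377 − 1) + O(ln n).
Numerically ln(377) − 1 ≈ 4.9322.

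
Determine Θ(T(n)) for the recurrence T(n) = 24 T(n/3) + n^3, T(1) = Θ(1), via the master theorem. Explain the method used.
T(n) = Θ(n^3)

log_3 24 ≈ 2.893. f(n) = n^3 dominates n^(log_3 24) since 3 > 2.893, and the regularity condition a·f(n/b) = 24·(n/3)^3 = (24/27)·n^3 ≤ c·f(n) holds with c = 24/27 ≈ 0.889 < 1. So this is Case 3: T(n) = Θ(f(n)) = Θ(n^3).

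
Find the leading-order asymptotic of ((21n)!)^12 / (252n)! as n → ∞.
((21n)!)^12/(252n)! ~ ((2π·21n)^(11/2) / sqrt(12)) · 12^(−12·21n)  →  0

Write N = 21n. Stirling: N! ~ sqrt(2π N)(N/e)^N and (12N)! ~ sqrt(2π·12N)·(12N/e)^(12N).
  (N!)^12/(12N)! ~ (2π N)^(12/2) (N/e)^(12N) / [sqrt(2π·12N) (12N/e)^(12N)]
     = (2π N)^(12/2) / sqrt(2π·12N) · (N/(12N))^(12N)
     = (2π N)^((12−1)/2) / sqrt(12) · 12^(−12N).
Since 12^12 > 1, the factor 12^(−12N) decays exponentially, so the ratio → 0. Substituting N = 21n gives the stated form.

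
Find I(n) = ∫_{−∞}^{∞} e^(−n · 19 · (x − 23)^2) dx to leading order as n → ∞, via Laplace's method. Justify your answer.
I(n) = sqrt(π/(19n))

Here φ(x) = 19 · (x − 23)^2 has its unique minimum at x* = 23 with φ(x*) = 0 and φ''(x*) = 38. Laplace's method gives
  I(n) ~ e^(−n φ(x*)) · sqrt(2π / (n · φ''(x*))) = sqrt(2π / (38n)) = sqrt(π/(19n)).
This is exact: substituting u = (x − 23)·sqrt(19n) gives I(n) = (1/sqrt(19n)) ∫_{−∞}^{∞} e^(−u^2) du = sqrt(π/(19n)).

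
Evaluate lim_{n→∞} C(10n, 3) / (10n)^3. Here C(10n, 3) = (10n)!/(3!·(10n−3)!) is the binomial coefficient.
lim = 1/3! = 1/6

With N = 10n → ∞: C(N, 3) / N^3 = [N(N−1)…(N−2)] / (3! · N^3) = (1/3!) · 1 · (1 − 1/(10n)) · (1 − 2/(10n)). Each factor → 1 as N → ∞, so the limit is 1/3! = 1/6.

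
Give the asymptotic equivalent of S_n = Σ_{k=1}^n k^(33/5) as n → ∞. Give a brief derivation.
S_n ~ (5/38) · n^(38/5)

Integral comparison: Σ_{k=1}^n k^(33/5) = ∫_0^n x^(33/5) dx + O(n^(33/5)). The integral is n^(1 + 33/5) / (1 + 33/5) = n^((33+5)/5) / ((33+5)/5) = (5/38) · n^(38/5).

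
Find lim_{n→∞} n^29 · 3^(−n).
lim = 0

Exponentials with base > 1 dominate every fixed polynomial: for any fixed c, n^c / 3^n → 0 as n → ∞ (e.g. by the ratio test, or by writing 3^n = e^(n ln 3) and noting e^(n ln 3) / n^c → ∞). Hence n^29 · 3^(−n) = n^29 / 3^n → 0.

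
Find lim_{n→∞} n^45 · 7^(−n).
lim = 0

Exponentials with base > 1 dominate every fixed polynomial: for any fixed c, n^c / 7^n → 0 as n → ∞ (e.g. by the ratio test, or by writing 7^n = e^(n ln 7) and noting e^(n ln 7) / n^c → ∞). Hence n^45 · 7^(−n) = n^45 / 7^n → 0.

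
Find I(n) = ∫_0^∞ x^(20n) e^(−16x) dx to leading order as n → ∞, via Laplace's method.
I(n) ~ (sqrt(2π·20n) / 16) · (20n/(16e))^(20n)

Write the integrand as exp(20n ln x − 16x) and set f(x) = 20n ln x − 16x. Then f'(x) = 20n/x − 16 = 0 at x* = 20n/16, and f''(x*) = −20n/x*^2 = −16^2/(20n). Laplace's method (interior maximum) gives
  I(n) ~ e^(f(x*)) · sqrt(2π / |f''(x*)|)
        = exp(20n ln(20n/16) − 20n) · sqrt(2π · 20n / 16^2)
        = (20n/16)^(20n) e^(−20n) · sqrt(2π·20n) / 16
        = (sqrt(2π·20n) / 16) · (20n/(16e))^(20n).
This matches Γ(20n+1)/16^(20n+1) with Stirling applied to Γ.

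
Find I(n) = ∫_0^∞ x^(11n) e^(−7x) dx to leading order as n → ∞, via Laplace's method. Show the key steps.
I(n) ~ (sqrt(2π·11n) / 7) · (11n/(7e))^(11n)

Write the integrand as exp(11n ln x − 7x) and set f(x) = 11n ln x − 7x. Then f'(x) = 11n/x − 7 = 0 at x* = 11n/7, and f''(x*) = −11n/x*^2 = −7^2/(11n). Laplace's method (interior maximum) gives
  I(n) ~ e^(f(x*)) · sqrt(2π / |f''(x*)|)
        = exp(11n ln(11n/7) − 11n) · sqrt(2π · 11n / 7^2)
        = (11n/7)^(11n) e^(−11n) · sqrt(2π·11n) / 7
        = (sqrt(2π·11n) / 7) · (11n/(7e))^(11n).
This matches Γ(11n+1)/7^(11n+1) with Stirling applied to Γ.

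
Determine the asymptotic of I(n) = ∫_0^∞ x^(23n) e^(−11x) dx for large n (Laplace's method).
I(n) ~ (sqrt(2π·23n) / 11) · (23n/(11e))^(23n)

Write the integrand as exp(23n ln x − 11x) and set f(x) = 23n ln x − 11x. Then f'(x) = 23n/x − 11 = 0 at x* = 23n/11, and f''(x*) = −23n/x*^2 = −11^2/(23n). Laplace's method (interior maximum) gives
  I(n) ~ e^(f(x*)) · sqrt(2π / |f''(x*)|)
        = exp(23n ln(23n/11) − 23n) · sqrt(2π · 23n / 11^2)
        = (23n/11)^(23n) e^(−23n) · sqrt(2π·23n) / 11
        = (sqrt(2π·23n) / 11) · (23n/(11e))^(23n).
This matches Γ(23n+1)/11^(23n+1) with Stirling applied to Γ.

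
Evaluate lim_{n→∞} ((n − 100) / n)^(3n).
lim = e^(−300)

Rewrite as (1 − 100/n)^(3n). By the standard limit (1 + x/n)^n → e^x, we have (1 − 100/n)^n → e^(−100), and raising to the 3rd power gives e^(−300).
More precisely, ln[(1 − 100/n)^(3n)] = 3n · ln(1 − 100/n) = 3n · (-100/n + O(1/n^2)) = -300 + O(1/n) → -300.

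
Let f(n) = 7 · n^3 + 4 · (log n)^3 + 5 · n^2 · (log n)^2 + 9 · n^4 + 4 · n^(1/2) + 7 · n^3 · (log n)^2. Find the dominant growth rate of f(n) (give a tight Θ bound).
f(n) ∈ Θ(n^4)

Compare the terms by growth order. For large n, n^a · (log n)^b dominates n^a' · (log n)^b' iff a > a', or (a = a' and b > b'). Ranking the 6 terms shows the dominant one is 9 · n^4. Hence f(n) ∈ Θ(n^4).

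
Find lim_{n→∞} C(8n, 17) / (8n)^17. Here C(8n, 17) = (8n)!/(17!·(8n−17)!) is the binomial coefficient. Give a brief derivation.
lim = 1/17! = 1/355687428096000

With N = 8n → ∞: C(N, 17) / N^17 = [N(N−1)…(N−16)] / (17! · N^17) = (1/17!) · 1 · (1 − 1/(8n)) · … · (1 − 16/(8n)). Each factor → 1 as N → ∞, so the limit is 1/17! = 1/355687428096000.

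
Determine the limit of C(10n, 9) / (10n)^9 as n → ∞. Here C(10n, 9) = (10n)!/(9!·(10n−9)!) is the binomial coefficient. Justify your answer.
lim = 1/9! = 1/362880

With N = 10n → ∞: C(N, 9) / N^9 = [N(N−1)…(N−8)] / (9! · N^9) = (1/9!) · 1 · (1 − 1/(10n)) · … · (1 − 8/(10n)). Each factor → 1 as N → ∞, so the limit is 1/9! = 1/362880.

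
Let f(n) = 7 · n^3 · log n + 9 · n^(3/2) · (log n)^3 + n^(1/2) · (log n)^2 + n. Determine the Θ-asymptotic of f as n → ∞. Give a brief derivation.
f(n) ∈ Θ(n^3 · log n)

Compare the terms by growth order. For large n, n^a · (log n)^b dominates n^a' · (log n)^b' iff a > a', or (a = a' and b > b'). Ranking the 4 terms shows the dominant one is 7 · n^3 · log n. Hence f(n) ∈ Θ(n^3 · log n).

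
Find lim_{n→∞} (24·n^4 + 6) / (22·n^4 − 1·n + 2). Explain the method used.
lim = 24/22 = 12/11

For large n the leading n^4 terms dominate both numerator and denominator. Dividing top and bottom by n^4, every other term tends to 0, leaving 24/22 = 12/11.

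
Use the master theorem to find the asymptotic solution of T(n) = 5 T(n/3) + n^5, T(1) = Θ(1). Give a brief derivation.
T(n) = Θ(n^5)

log_3 5 ≈ 1.465. f(n) = n^5 dominates n^(log_3 5) since 5 > 1.465, and the regularity condition a·f(n/b) = 5·(n/3)^5 = (5/243)·n^5 ≤ c·f(n) holds with c = 5/243 ≈ 0.0206 < 1. So this is Case 3: T(n) = Θ(f(n)) = Θ(n^5).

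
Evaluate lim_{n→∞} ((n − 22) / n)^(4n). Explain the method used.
lim = e^(−88)

Rewrite as (1 − 22/n)^(4n). By the standard limit (1 + x/n)^n → e^x, we have (1 − 22/n)^n → e^(−22), and raising to the 4th power gives e^(−88).
More precisely, ln[(1 − 22/n)^(4n)] = 4n · ln(1 − 22/n) = 4n · (-22/n + O(1/n^2)) = -88 + O(1/n) → -88.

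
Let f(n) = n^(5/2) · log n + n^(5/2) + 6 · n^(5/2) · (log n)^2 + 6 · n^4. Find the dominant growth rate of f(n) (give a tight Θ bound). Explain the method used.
f(n) ∈ Θ(n^4)

Compare the terms by growth order. For large n, n^a · (log n)^b dominates n^a' · (log n)^b' iff a > a', or (a = a' and b > b'). Ranking the 4 terms shows the dominant one is 6 · n^4. Hence f(n) ∈ Θ(n^4).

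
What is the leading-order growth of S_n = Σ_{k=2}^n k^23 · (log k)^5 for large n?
S_n ~ n^24 · (log n)^5 / 24

By integral comparison, S_n = ∫_1^n x^23 · (log x)^5 dx + O(n^23 · (log n)^5). For the integral, the leading term of ∫_1^n x^23 (log x)^5 dx is n^24/24 · (log n)^5 (by repeated integration by parts; each step lowers the log-exponent and produces a relatively O(1/log n) correction). Hence S_n ~ n^24 · (log n)^5 / 24.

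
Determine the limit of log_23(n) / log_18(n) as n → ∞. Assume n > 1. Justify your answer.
lim = ln(18) / ln(23) = log_23(18)

Change of base: log_23(n) = ln n / ln 23 and log_18(n) = ln n / ln 18. The ratio is (ln n / ln 23) · (ln 18 / ln n) = ln 18 / ln 23, a constant independent of n. So the limit is ln 18 / ln 23 = log_23(18).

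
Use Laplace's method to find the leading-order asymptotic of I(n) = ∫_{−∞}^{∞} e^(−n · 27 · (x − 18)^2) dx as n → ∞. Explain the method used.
I(n) = sqrt(π/(27n))

Here φ(x) = 27 · (x − 18)^2 has its unique minimum at x* = 18 with φ(x*) = 0 and φ''(x*) = 54. Laplace's method gives
  I(n) ~ e^(−n φ(x*)) · sqrt(2π / (n · φ''(x*))) = sqrt(2π / (54n)) = sqrt(π/(27n)).
This is exact: substituting u = (x − 18)·sqrt(27n) gives I(n) = (1/sqrt(27n)) ∫_{−∞}^{∞} e^(−u^2) du = sqrt(π/(27n)).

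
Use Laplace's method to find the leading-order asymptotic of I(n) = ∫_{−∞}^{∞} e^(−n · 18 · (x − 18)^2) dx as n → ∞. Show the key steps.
I(n) = sqrt(π/(18n))

Here φ(x) = 18 · (x − 18)^2 has its unique minimum at x* = 18 with φ(x*) = 0 and φ''(x*) = 36. Laplace's method gives
  I(n) ~ e^(−n φ(x*)) · sqrt(2π / (n · φ''(x*))) = sqrt(2π / (36n)) = sqrt(π/(18n)).
This is exact: substituting u = (x − 18)·sqrt(18n) gives I(n) = (1/sqrt(18n)) ∫_{−∞}^{∞} e^(−u^2) du = sqrt(π/(18n)).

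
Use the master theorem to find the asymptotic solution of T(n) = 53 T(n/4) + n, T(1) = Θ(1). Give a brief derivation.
T(n) = Θ(n^(log_4 53))

Master theorem: compare f(n) = n to n^(log_4 53) where log_4 53 ≈ 2.864. Since 1 < log_4 53, we have f(n) = O(n^(log_4 53 − ε)) for some ε > 0 — Case 1. Hence T(n) = Θ(n^(log_4 53)).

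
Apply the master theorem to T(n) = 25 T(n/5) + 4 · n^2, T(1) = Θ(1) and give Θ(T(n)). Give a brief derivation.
T(n) = Θ(n^2 log n)

log_5 25 = 2, and f(n) = 4 · n^2 = Θ(n^(log_5 25)). This is Case 2 of the master theorem: T(n) = Θ(f(n) · log n) = Θ(n^2 log n).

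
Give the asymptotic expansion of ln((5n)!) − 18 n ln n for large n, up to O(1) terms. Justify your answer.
ln((5n)!) − 18 n ln n = −13 n ln n + 5(ln 5 − 1) n + (1/2) ln(2π·5n) + O(1/n)

Stirling: ln((5n)!) = 5n ln(5n) − 5n + (1/2) ln(2π·5n) + O(1/n).
Expand 5n ln(5n) = 5n (ln n + ln 5) = 5n ln n + 5n ln 5.
Subtract 18n ln n: leading term is (5 − 18) n ln n = −13 n ln n. The next term is 5n ln 5 − 5n = 5(ln 5 − 1) n. Then the (1/2) ln(2π·5n) correction.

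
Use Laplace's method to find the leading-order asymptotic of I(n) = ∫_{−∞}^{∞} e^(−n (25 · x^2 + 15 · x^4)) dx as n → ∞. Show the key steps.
I(n) ~ sqrt(π/(25n))

φ(x) = 25 · x^2 + 15 · x^4 has its unique global minimum at x* = 0 (since φ'(x) = 50x + 60x^3 = 0 only at x = 0 for real x with both coefficients positive, and φ → ∞ as |x| → ∞). At x* = 0, φ(0) = 0 and φ''(0) = 50. Laplace's method then gives
  I(n) ~ sqrt(2π / (n · φ''(0))) · e^(−n φ(0)) = sqrt(2π / (50n)) = sqrt(π/(25n)).
The 15 · x^4 term contributes only at subleading order (an O(1/n) relative correction).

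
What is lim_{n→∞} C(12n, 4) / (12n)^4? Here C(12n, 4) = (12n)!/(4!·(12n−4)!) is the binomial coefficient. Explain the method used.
lim = 1/4! = 1/24

With N = 12n → ∞: C(N, 4) / N^4 = [N(N−1)…(N−3)] / (4! · N^4) = (1/4!) · 1 · (1 − 1/(12n)) · (1 − 2/(12n)) · (1 − 3/(12n)). Each factor → 1 as N → ∞, so the limit is 1/4! = 1/24.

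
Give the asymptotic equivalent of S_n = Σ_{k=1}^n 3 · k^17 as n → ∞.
S_n ~ n^18 / 6

By integral comparison (Euler-Maclaurin), Σ_{k=1}^n 3 · k^17 = 3 · ∫_0^n x^17 dx + O(n^17) = 3 · n^18/18 = n^18 / 6 + O(n^17). (Equivalently, Faulhaber's formula gives the same leading term.)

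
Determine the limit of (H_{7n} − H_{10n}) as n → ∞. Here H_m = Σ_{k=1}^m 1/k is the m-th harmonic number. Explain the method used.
lim = ln(7/10)

Euler-Maclaurin gives H_m = ln m + γ + 1/(2m) + O(1/m^2). The γ and O(1/m) terms cancel in the difference:
  H_{7n} − H_{10n} = ln(7n) − ln(10n) + O(1/n) = ln(7/10) + O(1/n).
Hence the limit is ln(7/10).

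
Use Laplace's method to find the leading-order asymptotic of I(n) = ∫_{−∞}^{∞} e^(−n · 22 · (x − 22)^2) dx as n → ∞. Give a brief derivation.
I(n) = sqrt(π/(22n))

Here φ(x) = 22 · (x − 22)^2 has its unique minimum at x* = 22 with φ(x*) = 0 and φ''(x*) = 44. Laplace's method gives
  I(n) ~ e^(−n φ(x*)) · sqrt(2π / (n · φ''(x*))) = sqrt(2π / (44n)) = sqrt(π/(22n)).
This is exact: substituting u = (x − 22)·sqrt(22n) gives I(n) = (1/sqrt(22n)) ∫_{−∞}^{∞} e^(−u^2) du = sqrt(π/(22n)).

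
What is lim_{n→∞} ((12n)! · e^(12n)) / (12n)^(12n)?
lim = ∞

Stirling: (12n)! ~ sqrt(2π·12n) · (12n/e)^(12n). Hence
  (12n)! · e^(12n) / (12n)^(12n) ~ sqrt(2π·12n) = sqrt(2π·12) · sqrt(n) → ∞.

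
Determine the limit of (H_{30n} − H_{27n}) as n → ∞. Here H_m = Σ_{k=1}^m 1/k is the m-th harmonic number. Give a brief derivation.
lim = ln(30/27) = ln(10/9)

Euler-Maclaurin gives H_m = ln m + γ + 1/(2m) + O(1/m^2). The γ and O(1/m) terms cancel in the difference:
  H_{30n} − H_{27n} = ln(30n) − ln(27n) + O(1/n) = ln(30/27) + O(1/n).
Hence the limit is ln(30/27) = ln(10/9).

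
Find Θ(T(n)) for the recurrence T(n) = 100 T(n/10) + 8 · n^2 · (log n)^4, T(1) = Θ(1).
T(n) = Θ(n^2 · (log n)^5)

Here log_10 100 = 2 and f(n) = 8 · n^2 · (log n)^4 = Θ(n^(log_10 100) · (log n)^4). This is the extended Case 2 of the master theorem (f matches the critical exponent up to log factors), giving T(n) = Θ(n^(log_10 100) · (log n)^(4+1)) = Θ(n^2 · (log n)^5).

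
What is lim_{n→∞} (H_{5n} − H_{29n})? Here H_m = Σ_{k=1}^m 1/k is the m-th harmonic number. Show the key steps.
lim = ln(5/29)

Euler-Maclaurin gives H_m = ln m + γ + 1/(2m) + O(1/m^2). The γ and O(1/m) terms cancel in the difference:
  H_{5n} − H_{29n} = ln(5n) − ln(29n) + O(1/n) = ln(5/29) + O(1/n).
Hence the limit is ln(5/29).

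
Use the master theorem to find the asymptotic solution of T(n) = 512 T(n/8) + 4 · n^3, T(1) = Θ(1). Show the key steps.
T(n) = Θ(n^3 log n)

log_8 512 = 3, and f(n) = 4 · n^3 = Θ(n^(log_8 512)). This is Case 2 of the master theorem: T(n) = Θ(f(n) · log n) = Θ(n^3 log n).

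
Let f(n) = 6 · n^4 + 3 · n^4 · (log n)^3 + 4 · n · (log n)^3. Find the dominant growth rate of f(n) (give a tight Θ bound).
f(n) ∈ Θ(n^4 · (log n)^3)

Compare the terms by growth order. For large n, n^a · (log n)^b dominates n^a' · (log n)^b' iff a > a', or (a = a' and b > b'). Ranking the 3 terms shows the dominant one is 3 · n^4 · (log n)^3. Hence f(n) ∈ Θ(n^4 · (log n)^3).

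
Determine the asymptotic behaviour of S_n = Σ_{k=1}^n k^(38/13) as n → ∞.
S_n ~ (13/51) · n^(51/13)

Integral comparison: Σ_{k=1}^n k^(38/13) = ∫_0^n x^(38/13) dx + O(n^(38/13)). The integral is n^(1 + 38/13) / (1 + 38/13) = n^((38+13)/13) / ((38+13)/13) = (13/51) · n^(51/13).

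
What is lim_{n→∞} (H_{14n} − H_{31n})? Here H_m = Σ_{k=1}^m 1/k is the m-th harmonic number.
lim = ln(14/31)

Euler-Maclaurin gives H_m = ln m + γ + 1/(2m) + O(1/m^2). The γ and O(1/m) terms cancel in the difference:
  H_{14n} − H_{31n} = ln(14n) − ln(31n) + O(1/n) = ln(14/31) + O(1/n).
Hence the limit is ln(14/31).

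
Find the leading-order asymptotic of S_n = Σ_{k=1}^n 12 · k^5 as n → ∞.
S_n ~ 2 · n^6

By integral comparison (Euler-Maclaurin), Σ_{k=1}^n 12 · k^5 = 12 · ∫_0^n x^5 dx + O(n^5) = 12 · n^6/6 = 2 · n^6 + O(n^5). (Equivalently, Faulhaber's formula gives the same leading term.)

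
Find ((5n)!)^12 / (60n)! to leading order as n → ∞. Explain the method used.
((5n)!)^12/(60n)! ~ ((2π·5n)^(11/2) / sqrt(12)) · 12^(−12·5n)  →  0

Write N = 5n. Stirling: N! ~ sqrt(2π N)(N/e)^N and (12N)! ~ sqrt(2π·12N)·(12N/e)^(12N).
  (N!)^12/(12N)! ~ (2π N)^(12/2) (N/e)^(12N) / [sqrt(2π·12N) (12N/e)^(12N)]
     = (2π N)^(12/2) / sqrt(2π·12N) · (N/(12N))^(12N)
     = (2π N)^((12−1)/2) / sqrt(12) · 12^(−12N).
Since 12^12 > 1, the factor 12^(−12N) decays exponentially, so the ratio → 0. Substituting N = 5n gives the stated form.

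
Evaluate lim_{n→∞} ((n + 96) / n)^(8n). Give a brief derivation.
lim = e^768

Rewrite as (1 + 96/n)^(8n). By the standard limit (1 + x/n)^n → e^x, we have (1 + 96/n)^n → e^96, and raising to the 8th power gives e^768.
More precisely, ln[(1 + 96/n)^(8n)] = 8n · ln(1 + 96/n) = 8n · (96/n + O(1/n^2)) = 768 + O(1/n) → 768.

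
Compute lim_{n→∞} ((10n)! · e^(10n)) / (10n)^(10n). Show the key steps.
lim = ∞

Stirling: (10n)! ~ sqrt(2π·10n) · (10n/e)^(10n). Hence
  (10n)! · e^(10n) / (10n)^(10n) ~ sqrt(2π·10n) = sqrt(2π·10) · sqrt(n) → ∞.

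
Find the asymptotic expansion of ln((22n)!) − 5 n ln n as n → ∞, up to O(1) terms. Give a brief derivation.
ln((22n)!) − 5 n ln n = 17 n ln n + 22(ln 22 − 1) n + (1/2) ln(2π·22n) + O(1/n)

Stirling: ln((22n)!) = 22n ln(22n) − 22n + (1/2) ln(2π·22n) + O(1/n).
Expand 22n ln(22n) = 22n (ln n + ln 22) = 22n ln n + 22n ln 22.
Subtract 5n ln n: leading term is (22 − 5) n ln n = 17 n ln n. The next term is 22n ln 22 − 22n = 22(ln 22 − 1) n. Then the (1/2) ln(2π·22n) correction.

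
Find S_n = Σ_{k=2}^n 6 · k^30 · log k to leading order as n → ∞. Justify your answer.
S_n ~ 6 · n^31 log n / 31 − 6 · n^31 / 961

By integral comparison, S_n = ∫_1^n 6 · x^30 · log x dx + O(n^30 · log n). For the integral, ∫ x^30 log x dx = n^31 log n / 31 − n^31/961 (integration by parts). Hence S_n ~ 6 · n^31 log n / 31 − 6 · n^31 / 961.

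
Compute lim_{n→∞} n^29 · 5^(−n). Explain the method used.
lim = 0

Exponentials with base > 1 dominate every fixed polynomial: for any fixed c, n^c / 5^n → 0 as n → ∞ (e.g. by the ratio test, or by writing 5^n = e^(n ln 5) and noting e^(n ln 5) / n^c → ∞). Hence n^29 · 5^(−n) = n^29 / 5^n → 0.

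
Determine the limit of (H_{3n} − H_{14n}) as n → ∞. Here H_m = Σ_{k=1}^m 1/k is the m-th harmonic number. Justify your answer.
lim = ln(3/14)

Euler-Maclaurin gives H_m = ln m + γ + 1/(2m) + O(1/m^2). The γ and O(1/m) terms cancel in the difference:
  H_{3n} − H_{14n} = ln(3n) − ln(14n) + O(1/n) = ln(3/14) + O(1/n).
Hence the limit is ln(3/14).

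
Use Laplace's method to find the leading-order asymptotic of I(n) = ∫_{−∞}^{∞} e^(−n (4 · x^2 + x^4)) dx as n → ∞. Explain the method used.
I(n) ~ sqrt(π/(4n))

φ(x) = 4 · x^2 + x^4 has its unique global minimum at x* = 0 (since φ'(x) = 8x + 4x^3 = 0 only at x = 0 for real x with both coefficients positive, and φ → ∞ as |x| → ∞). At x* = 0, φ(0) = 0 and φ''(0) = 8. Laplace's method then gives
  I(n) ~ sqrt(2π / (n · φ''(0))) · e^(−n φ(0)) = sqrt(2π / (8n)) = sqrt(π/(4n)).
The x^4 term contributes only at subleading order (an O(1/n) relative correction).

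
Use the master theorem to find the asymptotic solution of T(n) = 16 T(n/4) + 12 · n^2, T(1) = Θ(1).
T(n) = Θ(n^2 log n)

log_4 16 = 2, and f(n) = 12 · n^2 = Θ(n^(log_4 16)). This is Case 2 of the master theorem: T(n) = Θ(f(n) · log n) = Θ(n^2 log n).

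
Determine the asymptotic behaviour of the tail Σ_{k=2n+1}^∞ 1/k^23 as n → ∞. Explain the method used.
Σ_{k>2n} 1/k^23 ~ 1/(22 · (2n)^22)

Compare to the integral: ∫_{2n}^∞ x^(−23) dx = [−x^(−22)/22]_{2n}^∞ = 1/((23−1)·(2n)^22). Euler-Maclaurin then gives
  Σ_{k>2n} 1/k^23 = ∫_{2n}^∞ dx/x^23 − 1/(2·(2n)^23) + O(1/(2n)^24).
(Equivalently this is ζ(23) − Σ_{k≤2n} 1/k^23.)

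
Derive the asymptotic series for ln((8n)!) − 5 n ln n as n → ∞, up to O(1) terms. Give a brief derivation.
ln((8n)!) − 5 n ln n = 3 n ln n + 8(ln 8 − 1) n + (1/2) ln(2π·8n) + O(1/n)

Stirling: ln((8n)!) = 8n ln(8n) − 8n + (1/2) ln(2π·8n) + O(1/n).
Expand 8n ln(8n) = 8n (ln n + ln 8) = 8n ln n + 8n ln 8.
Subtract 5n ln n: leading term is (8 − 5) n ln n = 3 n ln n. The next term is 8n ln 8 − 8n = 8(ln 8 − 1) n. Then the (1/2) ln(2π·8n) correction.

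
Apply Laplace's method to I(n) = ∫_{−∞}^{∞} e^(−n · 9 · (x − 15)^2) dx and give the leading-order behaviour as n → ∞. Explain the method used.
I(n) = sqrt(π/(9n))

Here φ(x) = 9 · (x − 15)^2 has its unique minimum at x* = 15 with φ(x*) = 0 and φ''(x*) = 18. Laplace's method gives
  I(n) ~ e^(−n φ(x*)) · sqrt(2π / (n · φ''(x*))) = sqrt(2π / (18n)) = sqrt(π/(9n)).
This is exact: substituting u = (x − 15)·sqrt(9n) gives I(n) = (1/sqrt(9n)) ∫_{−∞}^{∞} e^(−u^2) du = sqrt(π/(9n)).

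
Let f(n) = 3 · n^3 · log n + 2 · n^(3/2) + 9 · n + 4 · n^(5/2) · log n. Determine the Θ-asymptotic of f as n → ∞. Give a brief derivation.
f(n) ∈ Θ(n^3 · log n)

Compare the terms by growth order. For large n, n^a · (log n)^b dominates n^a' · (log n)^b' iff a > a', or (a = a' and b > b'). Ranking the 4 terms shows the dominant one is 3 · n^3 · log n. Hence f(n) ∈ Θ(n^3 · log n).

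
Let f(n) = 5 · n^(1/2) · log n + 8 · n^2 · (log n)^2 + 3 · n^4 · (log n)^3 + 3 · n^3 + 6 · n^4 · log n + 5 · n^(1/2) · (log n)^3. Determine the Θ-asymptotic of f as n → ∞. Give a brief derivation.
f(n) ∈ Θ(n^4 · (log n)^3)

Compare the terms by growth order. For large n, n^a · (log n)^b dominates n^a' · (log n)^b' iff a > a', or (a = a' and b > b'). Ranking the 6 terms shows the dominant one is 3 · n^4 · (log n)^3. Hence f(n) ∈ Θ(n^4 · (log n)^3).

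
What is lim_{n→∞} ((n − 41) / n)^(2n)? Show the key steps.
lim = e^(−82)

Rewrite as (1 − 41/n)^(2n). By the standard limit (1 + x/n)^n → e^x, we have (1 − 41/n)^n → e^(−41), and raising to the 2nd power gives e^(−82).
More precisely, ln[(1 − 41/n)^(2n)] = 2n · ln(1 − 41/n) = 2n · (-41/n + O(1/n^2)) = -82 + O(1/n) → -82.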